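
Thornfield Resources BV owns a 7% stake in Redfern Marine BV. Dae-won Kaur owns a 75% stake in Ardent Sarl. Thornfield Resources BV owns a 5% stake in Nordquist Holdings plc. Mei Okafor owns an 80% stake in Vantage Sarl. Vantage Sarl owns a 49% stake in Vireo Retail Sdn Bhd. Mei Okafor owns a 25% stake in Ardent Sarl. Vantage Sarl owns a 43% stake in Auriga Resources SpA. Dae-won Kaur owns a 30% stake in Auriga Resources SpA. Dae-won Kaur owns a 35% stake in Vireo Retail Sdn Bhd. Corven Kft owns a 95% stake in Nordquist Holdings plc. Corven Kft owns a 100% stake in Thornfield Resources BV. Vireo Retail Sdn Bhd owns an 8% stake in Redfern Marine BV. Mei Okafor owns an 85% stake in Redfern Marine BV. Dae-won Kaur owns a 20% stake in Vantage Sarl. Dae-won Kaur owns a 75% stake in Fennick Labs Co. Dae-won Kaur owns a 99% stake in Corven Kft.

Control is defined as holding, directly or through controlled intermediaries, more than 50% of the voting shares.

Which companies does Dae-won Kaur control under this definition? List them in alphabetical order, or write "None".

Ardent Sarl, Corven Kft, Fennick Labs Co, Nordquist Holdings plc, Thornfield Resources BV

Dae-won holds 99% of Corven, so Dae-won controls Corven.
Dae-won holds 75% of Ardent, so Dae-won controls Ardent.
Corven holds 100% of Thornfield, so Dae-won controls Thornfield.
Corven and Thornfield together hold 95% + 5% = 100% of Nordquist, so Dae-won controls Nordquist.
Dae-won holds 75% of Fennick, so Dae-won controls Fennick.
No other company's threshold is met.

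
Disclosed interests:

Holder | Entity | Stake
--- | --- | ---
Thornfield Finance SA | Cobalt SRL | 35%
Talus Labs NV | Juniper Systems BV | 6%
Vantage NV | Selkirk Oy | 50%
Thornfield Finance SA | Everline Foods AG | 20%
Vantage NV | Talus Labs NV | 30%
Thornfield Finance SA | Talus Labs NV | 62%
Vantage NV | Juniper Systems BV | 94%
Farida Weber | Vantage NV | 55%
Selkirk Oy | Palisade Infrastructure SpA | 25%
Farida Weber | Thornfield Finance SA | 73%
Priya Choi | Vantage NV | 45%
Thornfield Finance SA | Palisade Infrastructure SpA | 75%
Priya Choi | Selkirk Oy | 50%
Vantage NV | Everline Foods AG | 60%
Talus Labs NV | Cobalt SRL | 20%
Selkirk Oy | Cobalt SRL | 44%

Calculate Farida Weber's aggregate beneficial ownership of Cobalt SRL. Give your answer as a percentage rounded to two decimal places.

Farida reaches Cobalt along 4 paths.
Via Vantage → Selkirk: 55% × 50% × 44% = 12.1%.
Via Thornfield: 73% × 35% = 25.55%.
Via Vantage → Talus: 55% × 30% × 20% = 3.3%.
Via Thornfield → Talus: 73% × 62% × 20% = 9.052%.
Total: 12.1% + 25.55% + 3.3% + 9.052% = 50.002%.
Rounded: 50.00%.

50.00%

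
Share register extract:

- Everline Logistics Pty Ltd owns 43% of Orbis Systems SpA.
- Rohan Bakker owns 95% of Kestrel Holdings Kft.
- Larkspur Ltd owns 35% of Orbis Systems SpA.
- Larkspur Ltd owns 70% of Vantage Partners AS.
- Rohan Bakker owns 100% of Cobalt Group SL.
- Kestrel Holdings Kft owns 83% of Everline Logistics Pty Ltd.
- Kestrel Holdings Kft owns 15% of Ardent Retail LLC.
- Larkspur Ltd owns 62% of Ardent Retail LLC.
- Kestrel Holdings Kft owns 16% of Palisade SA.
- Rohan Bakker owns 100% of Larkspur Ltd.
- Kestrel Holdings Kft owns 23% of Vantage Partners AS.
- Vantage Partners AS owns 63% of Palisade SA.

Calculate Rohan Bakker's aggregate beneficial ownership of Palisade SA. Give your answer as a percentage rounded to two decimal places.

73.07%

Rohan reaches Palisade along 3 paths.
Via Kestrel: 95% × 16% = 15.2%.
Via Larkspur → Vantage: 100% × 70% × 63% = 44.1%.
Via Kestrel → Vantage: 95% × 23% × 63% = 13.7655%.
Total: 15.2% + 44.1% + 13.7655% = 73.0655%.
Rounded: 73.07%.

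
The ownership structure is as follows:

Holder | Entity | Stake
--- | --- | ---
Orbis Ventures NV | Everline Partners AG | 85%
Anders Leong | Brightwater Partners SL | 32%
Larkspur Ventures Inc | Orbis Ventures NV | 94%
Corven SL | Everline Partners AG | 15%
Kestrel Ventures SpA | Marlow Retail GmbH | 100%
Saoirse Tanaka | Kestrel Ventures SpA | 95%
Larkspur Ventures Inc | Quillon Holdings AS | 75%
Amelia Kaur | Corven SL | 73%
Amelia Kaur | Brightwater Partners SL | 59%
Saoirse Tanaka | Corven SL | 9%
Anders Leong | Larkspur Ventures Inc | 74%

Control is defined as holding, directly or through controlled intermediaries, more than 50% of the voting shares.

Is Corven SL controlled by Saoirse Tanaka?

No

Saoirse holds 95% of Kestrel, so Saoirse controls Kestrel.
Kestrel holds 100% of Marlow, so Saoirse controls Marlow.
In Corven, Saoirse's side holds only 9%, not > 50%.
So Saoirse does not control Corven.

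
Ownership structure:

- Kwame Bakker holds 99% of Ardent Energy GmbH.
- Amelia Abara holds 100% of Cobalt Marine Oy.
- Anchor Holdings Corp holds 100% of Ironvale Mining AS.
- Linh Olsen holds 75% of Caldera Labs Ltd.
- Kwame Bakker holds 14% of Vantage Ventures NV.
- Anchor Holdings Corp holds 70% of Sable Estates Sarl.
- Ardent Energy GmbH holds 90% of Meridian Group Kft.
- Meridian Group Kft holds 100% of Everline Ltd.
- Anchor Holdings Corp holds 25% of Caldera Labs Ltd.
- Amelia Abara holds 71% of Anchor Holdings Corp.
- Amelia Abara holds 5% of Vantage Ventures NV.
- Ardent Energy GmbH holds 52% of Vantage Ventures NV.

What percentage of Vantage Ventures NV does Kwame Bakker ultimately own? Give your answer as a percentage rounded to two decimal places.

65.48%

Kwame reaches Vantage along 2 paths.
Direct stake: 14% = 14%.
Via Ardent: 99% × 52% = 51.48%.
Total: 14% + 51.48% = 65.48%.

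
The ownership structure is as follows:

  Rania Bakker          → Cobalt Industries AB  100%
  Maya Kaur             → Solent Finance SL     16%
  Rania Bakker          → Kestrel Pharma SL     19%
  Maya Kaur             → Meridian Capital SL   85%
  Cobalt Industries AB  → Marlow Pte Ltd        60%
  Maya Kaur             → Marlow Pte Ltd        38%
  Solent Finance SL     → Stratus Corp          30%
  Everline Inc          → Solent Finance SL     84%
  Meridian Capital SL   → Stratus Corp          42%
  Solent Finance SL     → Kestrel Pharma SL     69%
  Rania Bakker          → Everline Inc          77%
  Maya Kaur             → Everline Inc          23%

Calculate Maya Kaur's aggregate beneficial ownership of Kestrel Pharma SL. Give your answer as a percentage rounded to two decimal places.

24.37%

Maya reaches Kestrel along 2 paths.
Via Solent: 16% × 69% = 11.04%.
Via Everline → Solent: 23% × 84% × 69% = 13.3308%.
Total: 11.04% + 13.3308% = 24.3708%.
Rounded: 24.37%.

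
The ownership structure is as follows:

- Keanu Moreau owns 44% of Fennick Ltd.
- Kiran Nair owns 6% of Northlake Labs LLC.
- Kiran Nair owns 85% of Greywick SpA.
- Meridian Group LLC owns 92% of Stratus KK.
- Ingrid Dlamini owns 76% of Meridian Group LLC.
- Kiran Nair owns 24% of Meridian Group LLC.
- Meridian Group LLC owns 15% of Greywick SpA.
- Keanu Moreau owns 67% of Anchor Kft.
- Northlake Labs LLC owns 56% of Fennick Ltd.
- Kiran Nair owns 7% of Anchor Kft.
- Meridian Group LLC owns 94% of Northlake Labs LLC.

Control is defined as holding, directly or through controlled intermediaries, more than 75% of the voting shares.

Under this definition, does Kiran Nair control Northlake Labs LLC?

No

Kiran holds 85% of Greywick, so Kiran controls Greywick.
In Northlake, Kiran's side holds only 6%, not > 75%.
So Kiran does not control Northlake.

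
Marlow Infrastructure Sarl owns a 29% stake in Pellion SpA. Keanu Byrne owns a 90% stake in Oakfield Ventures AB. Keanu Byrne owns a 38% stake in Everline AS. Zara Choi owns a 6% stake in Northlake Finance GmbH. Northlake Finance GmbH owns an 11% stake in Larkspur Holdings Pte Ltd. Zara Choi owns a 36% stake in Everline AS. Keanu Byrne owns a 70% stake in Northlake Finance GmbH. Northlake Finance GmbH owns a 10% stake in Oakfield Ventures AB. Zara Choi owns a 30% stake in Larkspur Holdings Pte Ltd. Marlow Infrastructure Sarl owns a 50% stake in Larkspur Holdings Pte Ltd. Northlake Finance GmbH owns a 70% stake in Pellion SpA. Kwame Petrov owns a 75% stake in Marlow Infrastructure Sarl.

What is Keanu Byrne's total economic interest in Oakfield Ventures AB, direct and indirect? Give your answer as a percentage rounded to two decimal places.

Keanu reaches Oakfield along 2 paths.
Via Northlake: 70% × 10% = 7%.
Direct stake: 90% = 90%.
Total: 7% + 90% = 97%.
Rounded: 97.00%.

97.00%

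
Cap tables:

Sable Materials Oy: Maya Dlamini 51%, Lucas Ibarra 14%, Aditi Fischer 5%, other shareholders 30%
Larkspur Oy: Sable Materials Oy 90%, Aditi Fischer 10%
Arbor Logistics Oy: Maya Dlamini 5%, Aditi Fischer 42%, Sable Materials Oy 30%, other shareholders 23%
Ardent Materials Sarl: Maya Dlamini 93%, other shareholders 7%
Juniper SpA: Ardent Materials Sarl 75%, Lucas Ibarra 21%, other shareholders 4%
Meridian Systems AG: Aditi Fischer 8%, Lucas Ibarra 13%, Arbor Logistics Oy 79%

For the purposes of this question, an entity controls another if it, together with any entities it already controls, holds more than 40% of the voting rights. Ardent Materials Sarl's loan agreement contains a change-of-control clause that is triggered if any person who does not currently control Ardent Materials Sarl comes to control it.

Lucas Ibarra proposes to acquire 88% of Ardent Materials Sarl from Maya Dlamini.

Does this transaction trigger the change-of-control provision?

The purchase adds only to Lucas's holdings (Maya's stake shrinks), so Lucas is the only person who could newly come to control Ardent.
Lucas's largest direct stake is 21% in Juniper, which does not meet the threshold, so Lucas controls no company.
Neither Lucas nor any entity Lucas controls holds any voting interest in Ardent.
So before the transaction, Lucas does not control Ardent.
After the purchase, Lucas holds 88% of Ardent directly, and Maya's stake falls to 5%.
Lucas holds 88% of Ardent, so Lucas controls Ardent.
Lucas did not control Ardent before and does after, so the clause is triggered.

Yes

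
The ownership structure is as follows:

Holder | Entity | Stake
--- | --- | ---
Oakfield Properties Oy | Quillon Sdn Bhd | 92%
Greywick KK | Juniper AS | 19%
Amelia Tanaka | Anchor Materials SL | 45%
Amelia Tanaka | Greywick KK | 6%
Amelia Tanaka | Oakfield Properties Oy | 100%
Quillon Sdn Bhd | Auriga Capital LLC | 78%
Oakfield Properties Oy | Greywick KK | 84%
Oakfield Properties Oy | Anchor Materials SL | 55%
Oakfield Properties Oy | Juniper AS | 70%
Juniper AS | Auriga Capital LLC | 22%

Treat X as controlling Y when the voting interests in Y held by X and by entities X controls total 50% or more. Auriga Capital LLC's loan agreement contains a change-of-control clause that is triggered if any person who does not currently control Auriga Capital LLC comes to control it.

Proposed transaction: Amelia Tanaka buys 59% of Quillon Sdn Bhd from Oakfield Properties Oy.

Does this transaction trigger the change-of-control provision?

No

The purchase adds only to Amelia's holdings (Oakfield's stake shrinks), so Amelia is the only person who could newly come to control Auriga.
Amelia holds 100% of Oakfield, so Amelia controls Oakfield.
Amelia and Oakfield together hold 6% + 84% = 90% of Greywick, so Amelia controls Greywick.
Oakfield and Greywick together hold 70% + 19% = 89% of Juniper, so Amelia controls Juniper.
Oakfield holds 92% of Quillon, so Amelia controls Quillon.
Juniper and Quillon together hold 22% + 78% = 100% of Auriga, so Amelia controls Auriga.
So Amelia already controls Auriga before the transaction.
After the purchase, Amelia holds 59% of Quillon directly, and Oakfield's stake falls to 33%.
Amelia controlled Auriga already, so this is not a new person acquiring control; every other person's position is unchanged or reduced.
No new person acquires control, so the clause is not triggered.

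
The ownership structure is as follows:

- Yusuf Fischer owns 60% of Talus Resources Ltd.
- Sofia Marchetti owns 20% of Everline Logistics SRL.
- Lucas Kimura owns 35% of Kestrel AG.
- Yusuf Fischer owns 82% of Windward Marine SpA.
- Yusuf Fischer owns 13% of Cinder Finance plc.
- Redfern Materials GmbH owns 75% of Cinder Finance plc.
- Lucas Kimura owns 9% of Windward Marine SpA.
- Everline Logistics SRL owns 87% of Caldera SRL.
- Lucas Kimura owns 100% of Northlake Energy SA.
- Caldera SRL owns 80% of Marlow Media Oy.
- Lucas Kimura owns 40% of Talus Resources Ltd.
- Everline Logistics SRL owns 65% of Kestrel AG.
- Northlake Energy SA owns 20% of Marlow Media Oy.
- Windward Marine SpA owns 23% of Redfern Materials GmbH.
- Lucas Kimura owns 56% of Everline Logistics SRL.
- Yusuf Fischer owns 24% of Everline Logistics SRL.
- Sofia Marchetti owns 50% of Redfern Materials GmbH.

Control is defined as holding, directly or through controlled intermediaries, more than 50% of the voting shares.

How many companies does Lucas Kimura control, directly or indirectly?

5

Lucas holds 56% of Everline, so Lucas controls Everline.
Lucas and Everline together hold 35% + 65% = 100% of Kestrel, so Lucas controls Kestrel.
Everline holds 87% of Caldera, so Lucas controls Caldera.
Lucas holds 100% of Northlake, so Lucas controls Northlake.
Caldera and Northlake together hold 80% + 20% = 100% of Marlow, so Lucas controls Marlow.
No other company's threshold is met.
Lucas controls 5 companies.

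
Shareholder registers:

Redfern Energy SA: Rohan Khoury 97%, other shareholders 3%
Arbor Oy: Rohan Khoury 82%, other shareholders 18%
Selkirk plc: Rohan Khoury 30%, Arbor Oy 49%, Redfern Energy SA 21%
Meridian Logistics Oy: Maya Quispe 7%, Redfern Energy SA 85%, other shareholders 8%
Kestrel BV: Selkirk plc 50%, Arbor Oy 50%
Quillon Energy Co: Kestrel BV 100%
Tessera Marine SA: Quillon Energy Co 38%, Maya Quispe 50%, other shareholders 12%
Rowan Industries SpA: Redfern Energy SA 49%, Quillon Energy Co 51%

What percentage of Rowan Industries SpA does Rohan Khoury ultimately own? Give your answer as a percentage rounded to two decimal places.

Rohan reaches Rowan along 5 paths.
Via Redfern: 97% × 49% = 47.53%.
Via Selkirk → Kestrel → Quillon: 30% × 50% × 100% × 51% = 7.65%.
Via Arbor → Selkirk → Kestrel → Quillon: 82% × 49% × 50% × 100% × 51% = 10.2459%.
Via Redfern → Selkirk → Kestrel → Quillon: 97% × 21% × 50% × 100% × 51% = 5.19435%.
Via Arbor → Kestrel → Quillon: 82% × 50% × 100% × 51% = 20.91%.
Total: 47.53% + 7.65% + 10.2459% + 5.19435% + 20.91% = 91.53025%.
Rounded: 91.53%.

91.53%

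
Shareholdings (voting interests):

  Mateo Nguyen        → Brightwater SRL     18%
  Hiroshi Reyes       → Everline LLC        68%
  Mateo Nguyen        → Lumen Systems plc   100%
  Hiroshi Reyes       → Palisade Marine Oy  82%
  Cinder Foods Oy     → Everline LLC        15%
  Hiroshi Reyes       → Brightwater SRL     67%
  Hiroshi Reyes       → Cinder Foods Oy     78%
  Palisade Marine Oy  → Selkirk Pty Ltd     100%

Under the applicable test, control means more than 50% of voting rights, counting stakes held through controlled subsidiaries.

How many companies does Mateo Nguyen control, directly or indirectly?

1

Mateo holds 100% of Lumen, so Mateo controls Lumen.
No other company's threshold is met.
Mateo controls 1 company.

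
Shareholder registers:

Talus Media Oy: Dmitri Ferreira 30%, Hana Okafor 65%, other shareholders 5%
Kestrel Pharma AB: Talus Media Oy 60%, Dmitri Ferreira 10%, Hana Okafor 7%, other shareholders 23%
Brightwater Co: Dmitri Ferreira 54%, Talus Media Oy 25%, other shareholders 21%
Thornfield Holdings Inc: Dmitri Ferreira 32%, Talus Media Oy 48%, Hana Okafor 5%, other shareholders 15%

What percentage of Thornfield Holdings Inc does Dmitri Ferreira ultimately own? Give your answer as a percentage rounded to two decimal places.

46.40%

Dmitri reaches Thornfield along 2 paths.
Direct stake: 32% = 32%.
Via Talus: 30% × 48% = 14.4%.
Total: 32% + 14.4% = 46.4%.
Rounded: 46.40%.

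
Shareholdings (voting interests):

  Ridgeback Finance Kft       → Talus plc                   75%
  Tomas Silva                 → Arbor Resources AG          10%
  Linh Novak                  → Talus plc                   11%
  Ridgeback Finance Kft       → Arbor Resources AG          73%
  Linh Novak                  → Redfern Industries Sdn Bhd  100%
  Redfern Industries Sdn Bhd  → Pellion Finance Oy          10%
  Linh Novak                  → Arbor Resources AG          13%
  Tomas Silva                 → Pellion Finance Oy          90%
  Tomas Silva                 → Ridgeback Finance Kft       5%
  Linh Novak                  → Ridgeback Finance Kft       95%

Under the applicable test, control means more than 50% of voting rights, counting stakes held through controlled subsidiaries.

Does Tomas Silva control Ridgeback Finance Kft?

No

Tomas holds 90% of Pellion, so Tomas controls Pellion.
In Ridgeback, Tomas's side holds only 5%, not > 50%.
So Tomas does not control Ridgeback.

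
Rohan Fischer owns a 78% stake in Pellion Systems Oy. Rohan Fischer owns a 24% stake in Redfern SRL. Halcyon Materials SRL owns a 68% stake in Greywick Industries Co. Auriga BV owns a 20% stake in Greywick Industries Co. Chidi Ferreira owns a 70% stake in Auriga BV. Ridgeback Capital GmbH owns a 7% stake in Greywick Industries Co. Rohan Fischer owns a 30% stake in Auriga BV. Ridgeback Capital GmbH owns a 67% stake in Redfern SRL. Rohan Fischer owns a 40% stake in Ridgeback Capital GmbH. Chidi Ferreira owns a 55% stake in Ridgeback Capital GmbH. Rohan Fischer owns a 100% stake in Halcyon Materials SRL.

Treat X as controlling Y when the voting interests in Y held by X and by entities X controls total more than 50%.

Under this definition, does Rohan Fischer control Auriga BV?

No

Rohan holds 100% of Halcyon, so Rohan controls Halcyon.
Halcyon holds 68% of Greywick, so Rohan controls Greywick.
Rohan holds 78% of Pellion, so Rohan controls Pellion.
In Auriga, Rohan's side holds only 30%, not > 50%.
So Rohan does not control Auriga.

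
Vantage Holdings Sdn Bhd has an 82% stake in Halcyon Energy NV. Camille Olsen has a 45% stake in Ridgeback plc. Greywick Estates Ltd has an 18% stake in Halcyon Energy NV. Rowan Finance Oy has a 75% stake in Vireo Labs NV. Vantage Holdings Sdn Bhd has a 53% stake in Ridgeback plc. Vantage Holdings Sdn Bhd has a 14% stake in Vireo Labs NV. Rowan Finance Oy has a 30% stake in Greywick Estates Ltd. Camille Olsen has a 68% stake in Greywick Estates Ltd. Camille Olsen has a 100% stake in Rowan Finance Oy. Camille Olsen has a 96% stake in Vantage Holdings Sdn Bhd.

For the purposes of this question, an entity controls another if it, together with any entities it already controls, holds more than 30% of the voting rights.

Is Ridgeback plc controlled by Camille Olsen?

Camille holds 96% of Vantage, so Camille controls Vantage.
Vantage and Camille together hold 53% + 45% = 98% of Ridgeback, so Camille controls Ridgeback.

Yes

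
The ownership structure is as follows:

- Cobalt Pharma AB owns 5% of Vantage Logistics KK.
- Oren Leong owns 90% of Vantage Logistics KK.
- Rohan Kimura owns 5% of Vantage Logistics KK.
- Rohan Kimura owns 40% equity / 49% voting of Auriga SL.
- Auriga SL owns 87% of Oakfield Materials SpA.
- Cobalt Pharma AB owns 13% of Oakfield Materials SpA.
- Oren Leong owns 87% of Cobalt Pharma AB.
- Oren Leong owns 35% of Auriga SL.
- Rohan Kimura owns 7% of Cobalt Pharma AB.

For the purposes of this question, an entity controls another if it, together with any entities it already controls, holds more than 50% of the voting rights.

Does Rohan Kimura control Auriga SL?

No

Rohan's largest direct stake is 49% in Auriga, which does not meet the threshold, so Rohan controls no company.
In Auriga, Rohan's side holds only 49%, not > 50%.
So Rohan does not control Auriga.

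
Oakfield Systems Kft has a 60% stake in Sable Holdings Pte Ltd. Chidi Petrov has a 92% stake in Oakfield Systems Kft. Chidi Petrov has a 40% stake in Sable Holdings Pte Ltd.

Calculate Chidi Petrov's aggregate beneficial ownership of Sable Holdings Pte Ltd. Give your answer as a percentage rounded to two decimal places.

Chidi reaches Sable along 2 paths.
Direct stake: 40% = 40%.
Via Oakfield: 92% × 60% = 55.2%.
Total: 40% + 55.2% = 95.2%.
Rounded: 95.20%.

95.20%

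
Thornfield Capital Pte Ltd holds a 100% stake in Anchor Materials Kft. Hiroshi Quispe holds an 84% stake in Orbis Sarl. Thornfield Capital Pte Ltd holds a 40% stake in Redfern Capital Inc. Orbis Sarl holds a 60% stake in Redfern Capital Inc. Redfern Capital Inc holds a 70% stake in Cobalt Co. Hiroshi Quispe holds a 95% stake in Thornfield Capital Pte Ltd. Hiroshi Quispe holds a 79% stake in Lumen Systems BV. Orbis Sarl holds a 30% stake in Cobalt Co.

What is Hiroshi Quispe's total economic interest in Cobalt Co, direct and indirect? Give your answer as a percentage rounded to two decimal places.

87.08%

Hiroshi reaches Cobalt along 3 paths.
Via Orbis: 84% × 30% = 25.2%.
Via Thornfield → Redfern: 95% × 40% × 70% = 26.6%.
Via Orbis → Redfern: 84% × 60% × 70% = 35.28%.
Total: 25.2% + 26.6% + 35.28% = 87.08%.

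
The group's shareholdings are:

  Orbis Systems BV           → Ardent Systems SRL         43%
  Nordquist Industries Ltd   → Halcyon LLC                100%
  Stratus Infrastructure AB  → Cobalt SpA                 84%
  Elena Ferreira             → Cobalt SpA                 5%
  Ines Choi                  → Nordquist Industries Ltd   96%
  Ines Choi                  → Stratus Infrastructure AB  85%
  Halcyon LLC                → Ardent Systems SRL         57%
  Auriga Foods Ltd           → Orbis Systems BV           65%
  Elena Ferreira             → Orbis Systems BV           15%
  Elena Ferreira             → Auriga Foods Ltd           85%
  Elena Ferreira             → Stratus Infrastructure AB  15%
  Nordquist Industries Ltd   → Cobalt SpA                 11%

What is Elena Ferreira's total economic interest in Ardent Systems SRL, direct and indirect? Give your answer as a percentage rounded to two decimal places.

Elena reaches Ardent along 2 paths.
Via Auriga → Orbis: 85% × 65% × 43% = 23.7575%.
Via Orbis: 15% × 43% = 6.45%.
Total: 23.7575% + 6.45% = 30.2075%.
Rounded: 30.21%.

30.21%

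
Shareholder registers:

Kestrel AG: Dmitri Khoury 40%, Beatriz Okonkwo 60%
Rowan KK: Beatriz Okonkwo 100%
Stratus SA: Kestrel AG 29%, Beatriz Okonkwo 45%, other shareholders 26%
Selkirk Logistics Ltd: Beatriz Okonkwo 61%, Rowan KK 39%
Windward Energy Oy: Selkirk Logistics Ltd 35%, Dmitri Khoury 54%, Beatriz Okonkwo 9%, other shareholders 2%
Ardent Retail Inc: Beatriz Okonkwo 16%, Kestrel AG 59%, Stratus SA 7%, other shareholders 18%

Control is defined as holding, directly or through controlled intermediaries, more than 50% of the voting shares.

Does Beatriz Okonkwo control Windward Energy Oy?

No

Beatriz holds 60% of Kestrel, so Beatriz controls Kestrel.
Beatriz holds 100% of Rowan, so Beatriz controls Rowan.
Kestrel and Beatriz together hold 29% + 45% = 74% of Stratus, so Beatriz controls Stratus.
Beatriz and Rowan together hold 61% + 39% = 100% of Selkirk, so Beatriz controls Selkirk.
Beatriz and Kestrel and Stratus together hold 16% + 59% + 7% = 82% of Ardent, so Beatriz controls Ardent.
In Windward, Beatriz's side holds only 35% + 9% = 44%, not > 50%.
So Beatriz does not control Windward.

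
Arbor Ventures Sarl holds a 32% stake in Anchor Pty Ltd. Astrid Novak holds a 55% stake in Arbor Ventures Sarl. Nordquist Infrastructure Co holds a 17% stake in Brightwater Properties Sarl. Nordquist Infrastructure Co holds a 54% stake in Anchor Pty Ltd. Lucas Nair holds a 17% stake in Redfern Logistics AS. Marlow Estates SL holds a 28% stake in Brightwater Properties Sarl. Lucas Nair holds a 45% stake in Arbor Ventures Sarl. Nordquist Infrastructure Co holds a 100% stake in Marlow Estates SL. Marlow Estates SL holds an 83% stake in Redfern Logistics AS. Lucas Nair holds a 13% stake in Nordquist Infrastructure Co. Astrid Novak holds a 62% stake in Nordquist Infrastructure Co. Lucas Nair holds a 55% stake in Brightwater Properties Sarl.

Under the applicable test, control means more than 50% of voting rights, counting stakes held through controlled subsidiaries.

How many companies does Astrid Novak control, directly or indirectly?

Astrid holds 55% of Arbor, so Astrid controls Arbor.
Astrid holds 62% of Nordquist, so Astrid controls Nordquist.
Arbor and Nordquist together hold 32% + 54% = 86% of Anchor, so Astrid controls Anchor.
Nordquist holds 100% of Marlow, so Astrid controls Marlow.
Marlow holds 83% of Redfern, so Astrid controls Redfern.
No other company's threshold is met.
Astrid controls 5 companies.

5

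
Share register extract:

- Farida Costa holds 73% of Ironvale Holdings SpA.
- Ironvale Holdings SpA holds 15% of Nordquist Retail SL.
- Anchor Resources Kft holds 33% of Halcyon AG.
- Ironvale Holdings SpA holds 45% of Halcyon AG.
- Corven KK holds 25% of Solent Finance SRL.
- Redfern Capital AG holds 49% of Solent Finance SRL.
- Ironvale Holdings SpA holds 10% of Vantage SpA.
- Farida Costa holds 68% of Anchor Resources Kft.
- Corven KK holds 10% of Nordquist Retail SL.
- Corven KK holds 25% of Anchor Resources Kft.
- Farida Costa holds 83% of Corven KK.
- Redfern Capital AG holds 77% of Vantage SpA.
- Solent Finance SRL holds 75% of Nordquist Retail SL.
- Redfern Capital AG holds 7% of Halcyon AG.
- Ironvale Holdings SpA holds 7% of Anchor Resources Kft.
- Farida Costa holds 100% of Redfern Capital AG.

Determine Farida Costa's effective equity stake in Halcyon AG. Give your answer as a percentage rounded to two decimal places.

Farida reaches Halcyon along 5 paths.
Via Ironvale: 73% × 45% = 32.85%.
Via Ironvale → Anchor: 73% × 7% × 33% = 1.6863%.
Via Anchor: 68% × 33% = 22.44%.
Via Corven → Anchor: 83% × 25% × 33% = 6.8475%.
Via Redfern: 100% × 7% = 7%.
Total: 32.85% + 1.6863% + 22.44% + 6.8475% + 7% = 70.8238%.
Rounded: 70.82%.

70.82%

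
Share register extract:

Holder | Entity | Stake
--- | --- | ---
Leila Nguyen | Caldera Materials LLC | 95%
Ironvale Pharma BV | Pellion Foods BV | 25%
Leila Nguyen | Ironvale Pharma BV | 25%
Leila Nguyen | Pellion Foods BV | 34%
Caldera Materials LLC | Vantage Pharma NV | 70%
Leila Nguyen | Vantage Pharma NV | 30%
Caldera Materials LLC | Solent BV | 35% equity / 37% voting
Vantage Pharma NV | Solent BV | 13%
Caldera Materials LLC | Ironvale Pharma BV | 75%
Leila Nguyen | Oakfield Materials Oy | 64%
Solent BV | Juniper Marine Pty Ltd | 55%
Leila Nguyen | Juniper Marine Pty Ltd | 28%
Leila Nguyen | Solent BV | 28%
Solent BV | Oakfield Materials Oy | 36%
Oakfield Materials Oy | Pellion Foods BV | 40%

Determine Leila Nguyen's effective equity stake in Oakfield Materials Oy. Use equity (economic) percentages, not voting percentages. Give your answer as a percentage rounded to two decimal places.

Leila reaches Oakfield along 5 paths.
Direct stake: 64% = 64%.
Via Caldera → Vantage → Solent: 95% × 70% × 13% × 36% = 3.1122%.
Via Vantage → Solent: 30% × 13% × 36% = 1.404%.
Via Caldera → Solent: 95% × 35% × 36% = 11.97%.
Via Solent: 28% × 36% = 10.08%.
Total: 64% + 3.1122% + 1.404% + 11.97% + 10.08% = 90.5662%.
Rounded: 90.57%.

90.57%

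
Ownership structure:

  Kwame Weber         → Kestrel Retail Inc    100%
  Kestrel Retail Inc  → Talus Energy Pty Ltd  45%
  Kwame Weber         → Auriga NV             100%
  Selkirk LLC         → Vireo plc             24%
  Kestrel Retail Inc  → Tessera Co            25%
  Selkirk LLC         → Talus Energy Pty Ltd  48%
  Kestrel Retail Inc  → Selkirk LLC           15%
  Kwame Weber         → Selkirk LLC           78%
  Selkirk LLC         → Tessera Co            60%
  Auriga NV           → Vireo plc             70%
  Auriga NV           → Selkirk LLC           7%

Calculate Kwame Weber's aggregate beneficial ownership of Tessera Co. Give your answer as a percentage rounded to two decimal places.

85.00%

Kwame reaches Tessera along 4 paths.
Via Kestrel → Selkirk: 100% × 15% × 60% = 9%.
Via Selkirk: 78% × 60% = 46.8%.
Via Auriga → Selkirk: 100% × 7% × 60% = 4.2%.
Via Kestrel: 100% × 25% = 25%.
Total: 9% + 46.8% + 4.2% + 25% = 85%.
Rounded: 85.00%.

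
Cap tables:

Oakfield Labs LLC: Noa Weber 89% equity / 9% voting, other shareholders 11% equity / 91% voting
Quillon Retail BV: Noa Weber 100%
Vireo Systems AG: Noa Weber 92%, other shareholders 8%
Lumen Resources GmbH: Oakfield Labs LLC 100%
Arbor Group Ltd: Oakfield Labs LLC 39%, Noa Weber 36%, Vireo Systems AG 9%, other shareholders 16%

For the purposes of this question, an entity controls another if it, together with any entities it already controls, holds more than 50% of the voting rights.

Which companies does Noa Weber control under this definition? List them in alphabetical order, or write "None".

Quillon Retail BV, Vireo Systems AG

Noa holds 100% of Quillon, so Noa controls Quillon.
Noa holds 92% of Vireo, so Noa controls Vireo.
No other company's threshold is met.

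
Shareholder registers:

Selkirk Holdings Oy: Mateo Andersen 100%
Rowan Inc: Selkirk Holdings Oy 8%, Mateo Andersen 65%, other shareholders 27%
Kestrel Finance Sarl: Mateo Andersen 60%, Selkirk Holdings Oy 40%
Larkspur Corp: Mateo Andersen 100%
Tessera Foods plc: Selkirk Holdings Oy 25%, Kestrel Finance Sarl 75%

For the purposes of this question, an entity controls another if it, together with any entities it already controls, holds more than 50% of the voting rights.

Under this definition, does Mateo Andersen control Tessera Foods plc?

Yes

Mateo holds 100% of Selkirk, so Mateo controls Selkirk.
Mateo and Selkirk together hold 60% + 40% = 100% of Kestrel, so Mateo controls Kestrel.
Selkirk and Kestrel together hold 25% + 75% = 100% of Tessera, so Mateo controls Tessera.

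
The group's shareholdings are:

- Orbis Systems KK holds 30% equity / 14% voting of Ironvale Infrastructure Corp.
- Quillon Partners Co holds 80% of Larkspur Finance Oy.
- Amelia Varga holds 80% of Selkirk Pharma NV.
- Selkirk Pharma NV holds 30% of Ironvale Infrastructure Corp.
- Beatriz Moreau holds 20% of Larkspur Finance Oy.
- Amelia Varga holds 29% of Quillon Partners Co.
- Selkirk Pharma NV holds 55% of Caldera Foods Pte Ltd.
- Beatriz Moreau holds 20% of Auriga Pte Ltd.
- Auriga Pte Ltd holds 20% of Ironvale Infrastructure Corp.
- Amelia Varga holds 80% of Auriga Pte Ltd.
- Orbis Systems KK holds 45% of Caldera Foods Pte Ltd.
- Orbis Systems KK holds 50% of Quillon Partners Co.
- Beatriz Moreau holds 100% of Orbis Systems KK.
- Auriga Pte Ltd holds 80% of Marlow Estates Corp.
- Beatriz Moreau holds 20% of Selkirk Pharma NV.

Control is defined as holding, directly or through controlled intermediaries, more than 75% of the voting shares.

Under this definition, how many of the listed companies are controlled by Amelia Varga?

Amelia holds 80% of Selkirk, so Amelia controls Selkirk.
Amelia holds 80% of Auriga, so Amelia controls Auriga.
Auriga holds 80% of Marlow, so Amelia controls Marlow.
No other company's threshold is met.
Amelia controls 3 companies.

3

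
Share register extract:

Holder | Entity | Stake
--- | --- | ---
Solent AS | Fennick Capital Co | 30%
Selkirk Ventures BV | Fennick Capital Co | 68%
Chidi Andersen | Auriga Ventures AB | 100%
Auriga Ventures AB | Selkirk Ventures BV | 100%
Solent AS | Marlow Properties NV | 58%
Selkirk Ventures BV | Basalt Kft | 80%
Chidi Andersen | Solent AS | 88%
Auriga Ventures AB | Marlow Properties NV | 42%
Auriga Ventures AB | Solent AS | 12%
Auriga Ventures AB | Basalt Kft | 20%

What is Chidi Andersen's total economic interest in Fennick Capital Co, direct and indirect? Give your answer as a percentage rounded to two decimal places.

98.00%

Chidi reaches Fennick along 3 paths.
Via Auriga → Selkirk: 100% × 100% × 68% = 68%.
Via Solent: 88% × 30% = 26.4%.
Via Auriga → Solent: 100% × 12% × 30% = 3.6%.
Total: 68% + 26.4% + 3.6% = 98%.
Rounded: 98.00%.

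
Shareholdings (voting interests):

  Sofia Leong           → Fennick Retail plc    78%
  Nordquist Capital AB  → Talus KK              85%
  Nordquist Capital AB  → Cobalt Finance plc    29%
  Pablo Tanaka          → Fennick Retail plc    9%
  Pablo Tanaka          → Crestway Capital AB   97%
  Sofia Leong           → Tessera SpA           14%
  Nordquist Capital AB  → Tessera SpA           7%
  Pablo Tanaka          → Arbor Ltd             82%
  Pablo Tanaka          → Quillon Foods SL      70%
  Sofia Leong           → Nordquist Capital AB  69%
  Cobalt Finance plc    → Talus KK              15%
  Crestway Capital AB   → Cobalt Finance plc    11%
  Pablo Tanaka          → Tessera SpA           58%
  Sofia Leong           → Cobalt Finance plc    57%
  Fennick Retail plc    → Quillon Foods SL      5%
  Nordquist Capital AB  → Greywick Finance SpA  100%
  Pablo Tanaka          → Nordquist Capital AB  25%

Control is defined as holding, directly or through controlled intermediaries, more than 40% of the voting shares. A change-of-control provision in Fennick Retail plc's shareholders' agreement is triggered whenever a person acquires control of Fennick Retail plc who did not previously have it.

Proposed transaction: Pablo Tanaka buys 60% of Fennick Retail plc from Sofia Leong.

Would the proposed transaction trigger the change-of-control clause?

The purchase adds only to Pablo's holdings (Sofia's stake shrinks), so Pablo is the only person who could newly come to control Fennick.
Pablo holds 97% of Crestway, so Pablo controls Crestway.
Pablo holds 58% of Tessera, so Pablo controls Tessera.
Pablo holds 82% of Arbor, so Pablo controls Arbor.
Pablo holds 70% of Quillon, so Pablo controls Quillon.
In Fennick, Pablo's side holds only 9%, not > 40%.
So before the transaction, Pablo does not control Fennick.
After the purchase, Pablo's direct stake in Fennick rises to 9% + 60% = 69%, and Sofia's stake falls to 18%.
Pablo holds 69% of Fennick, so Pablo controls Fennick.
Pablo did not control Fennick before and does after, so the clause is triggered.

Yes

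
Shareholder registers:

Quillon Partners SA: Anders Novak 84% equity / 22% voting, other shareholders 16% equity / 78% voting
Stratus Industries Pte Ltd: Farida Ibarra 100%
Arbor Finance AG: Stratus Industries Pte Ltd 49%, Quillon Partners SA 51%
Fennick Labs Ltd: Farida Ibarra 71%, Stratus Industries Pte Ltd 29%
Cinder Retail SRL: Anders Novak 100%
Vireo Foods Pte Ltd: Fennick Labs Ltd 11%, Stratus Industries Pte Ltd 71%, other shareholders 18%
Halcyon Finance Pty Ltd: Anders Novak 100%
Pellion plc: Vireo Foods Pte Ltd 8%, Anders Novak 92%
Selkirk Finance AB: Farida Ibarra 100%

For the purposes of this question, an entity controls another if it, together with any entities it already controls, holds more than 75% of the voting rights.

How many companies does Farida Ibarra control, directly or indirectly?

4

Farida holds 100% of Stratus, so Farida controls Stratus.
Farida and Stratus together hold 71% + 29% = 100% of Fennick, so Farida controls Fennick.
Fennick and Stratus together hold 11% + 71% = 82% of Vireo, so Farida controls Vireo.
Farida holds 100% of Selkirk, so Farida controls Selkirk.
No other company's threshold is met.
Farida controls 4 companies.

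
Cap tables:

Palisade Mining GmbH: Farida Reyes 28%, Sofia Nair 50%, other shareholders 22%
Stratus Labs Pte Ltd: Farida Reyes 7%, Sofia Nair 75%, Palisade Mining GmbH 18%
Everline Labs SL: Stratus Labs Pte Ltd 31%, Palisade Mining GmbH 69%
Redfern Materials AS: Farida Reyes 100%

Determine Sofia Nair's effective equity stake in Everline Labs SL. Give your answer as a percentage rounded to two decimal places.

60.54%

Sofia reaches Everline along 3 paths.
Via Stratus: 75% × 31% = 23.25%.
Via Palisade → Stratus: 50% × 18% × 31% = 2.79%.
Via Palisade: 50% × 69% = 34.5%.
Total: 23.25% + 2.79% + 34.5% = 60.54%.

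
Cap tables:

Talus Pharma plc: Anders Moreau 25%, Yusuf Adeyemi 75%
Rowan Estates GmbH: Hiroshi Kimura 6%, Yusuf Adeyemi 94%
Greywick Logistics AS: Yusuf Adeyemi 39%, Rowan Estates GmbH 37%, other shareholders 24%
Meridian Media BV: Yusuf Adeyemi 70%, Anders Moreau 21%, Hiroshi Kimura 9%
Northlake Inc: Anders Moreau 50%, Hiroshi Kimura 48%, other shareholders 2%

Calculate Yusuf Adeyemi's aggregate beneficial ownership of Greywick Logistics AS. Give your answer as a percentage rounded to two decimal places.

Yusuf reaches Greywick along 2 paths.
Direct stake: 39% = 39%.
Via Rowan: 94% × 37% = 34.78%.
Total: 39% + 34.78% = 73.78%.

73.78%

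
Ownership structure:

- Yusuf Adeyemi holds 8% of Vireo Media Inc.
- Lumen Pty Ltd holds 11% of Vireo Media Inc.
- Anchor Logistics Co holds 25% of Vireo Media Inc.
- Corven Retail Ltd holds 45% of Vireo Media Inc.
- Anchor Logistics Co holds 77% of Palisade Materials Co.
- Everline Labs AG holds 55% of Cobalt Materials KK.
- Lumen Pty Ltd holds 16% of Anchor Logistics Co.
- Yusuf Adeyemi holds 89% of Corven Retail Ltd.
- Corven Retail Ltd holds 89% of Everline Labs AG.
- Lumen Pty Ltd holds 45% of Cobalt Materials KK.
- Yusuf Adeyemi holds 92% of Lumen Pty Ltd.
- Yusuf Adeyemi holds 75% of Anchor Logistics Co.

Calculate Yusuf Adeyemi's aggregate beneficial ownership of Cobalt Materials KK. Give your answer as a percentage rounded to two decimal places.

84.97%

Yusuf reaches Cobalt along 2 paths.
Via Corven → Everline: 89% × 89% × 55% = 43.5655%.
Via Lumen: 92% × 45% = 41.4%.
Total: 43.5655% + 41.4% = 84.9655%.
Rounded: 84.97%.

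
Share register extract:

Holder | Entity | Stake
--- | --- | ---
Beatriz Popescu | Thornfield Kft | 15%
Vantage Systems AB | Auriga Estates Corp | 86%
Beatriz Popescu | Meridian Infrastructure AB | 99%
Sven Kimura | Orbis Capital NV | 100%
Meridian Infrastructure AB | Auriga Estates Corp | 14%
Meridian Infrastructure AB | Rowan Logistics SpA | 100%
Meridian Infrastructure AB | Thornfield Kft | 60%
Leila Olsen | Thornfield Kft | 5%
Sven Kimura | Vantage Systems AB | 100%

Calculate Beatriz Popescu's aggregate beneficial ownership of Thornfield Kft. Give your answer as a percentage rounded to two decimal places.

Beatriz reaches Thornfield along 2 paths.
Direct stake: 15% = 15%.
Via Meridian: 99% × 60% = 59.4%.
Total: 15% + 59.4% = 74.4%.
Rounded: 74.40%.

74.40%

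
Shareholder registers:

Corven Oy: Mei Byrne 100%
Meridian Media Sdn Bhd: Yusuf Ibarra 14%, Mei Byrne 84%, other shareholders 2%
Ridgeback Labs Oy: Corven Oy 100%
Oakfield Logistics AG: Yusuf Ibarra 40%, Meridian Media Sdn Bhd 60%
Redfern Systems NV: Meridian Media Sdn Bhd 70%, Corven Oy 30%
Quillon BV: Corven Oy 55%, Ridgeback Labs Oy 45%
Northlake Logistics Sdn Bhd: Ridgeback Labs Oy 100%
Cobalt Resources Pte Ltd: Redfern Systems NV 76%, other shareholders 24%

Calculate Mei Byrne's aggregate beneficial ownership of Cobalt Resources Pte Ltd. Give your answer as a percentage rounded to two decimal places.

Mei reaches Cobalt along 2 paths.
Via Meridian → Redfern: 84% × 70% × 76% = 44.688%.
Via Corven → Redfern: 100% × 30% × 76% = 22.8%.
Total: 44.688% + 22.8% = 67.488%.
Rounded: 67.49%.

67.49%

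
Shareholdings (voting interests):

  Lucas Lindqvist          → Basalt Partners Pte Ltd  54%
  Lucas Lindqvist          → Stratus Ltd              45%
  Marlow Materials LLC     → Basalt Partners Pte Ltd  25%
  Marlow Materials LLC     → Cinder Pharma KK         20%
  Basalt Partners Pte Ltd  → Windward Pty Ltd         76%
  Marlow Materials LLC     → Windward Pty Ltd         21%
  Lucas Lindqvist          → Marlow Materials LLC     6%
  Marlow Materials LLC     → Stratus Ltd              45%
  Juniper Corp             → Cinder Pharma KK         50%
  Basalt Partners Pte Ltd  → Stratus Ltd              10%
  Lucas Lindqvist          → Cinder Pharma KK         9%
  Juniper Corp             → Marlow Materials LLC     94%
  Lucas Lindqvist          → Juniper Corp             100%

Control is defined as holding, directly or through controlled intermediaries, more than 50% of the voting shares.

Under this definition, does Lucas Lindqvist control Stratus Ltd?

Lucas holds 100% of Juniper, so Lucas controls Juniper.
Lucas and Juniper together hold 6% + 94% = 100% of Marlow, so Lucas controls Marlow.
Lucas and Marlow together hold 54% + 25% = 79% of Basalt, so Lucas controls Basalt.
Lucas and Marlow and Basalt together hold 45% + 45% + 10% = 100% of Stratus, so Lucas controls Stratus.

Yes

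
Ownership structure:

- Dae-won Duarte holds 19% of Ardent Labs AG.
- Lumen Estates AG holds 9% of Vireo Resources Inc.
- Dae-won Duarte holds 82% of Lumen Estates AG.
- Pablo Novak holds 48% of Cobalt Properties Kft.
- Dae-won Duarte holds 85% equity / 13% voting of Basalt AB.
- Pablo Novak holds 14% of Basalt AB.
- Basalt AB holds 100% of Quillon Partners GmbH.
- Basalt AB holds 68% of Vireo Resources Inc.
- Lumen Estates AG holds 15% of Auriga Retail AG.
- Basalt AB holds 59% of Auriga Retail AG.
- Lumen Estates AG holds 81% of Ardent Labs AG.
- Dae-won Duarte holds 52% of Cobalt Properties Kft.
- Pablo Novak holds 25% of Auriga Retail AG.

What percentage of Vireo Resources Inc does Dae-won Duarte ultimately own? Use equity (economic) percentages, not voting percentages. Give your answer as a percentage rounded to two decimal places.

65.18%

Dae-won reaches Vireo along 2 paths.
Via Basalt: 85% × 68% = 57.8%.
Via Lumen: 82% × 9% = 7.38%.
Total: 57.8% + 7.38% = 65.18%.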